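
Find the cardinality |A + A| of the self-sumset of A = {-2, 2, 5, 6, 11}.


A + A = {a + a' : a, a' ∈ A}; |A| = 5.
General bounds: 2|A| - 1 ≤ |A + A| ≤ |A|(|A|+1)/2, i.e. 9 ≤ |A + A| ≤ 15.
Lower bound 2|A|-1 is attained iff A is an arithmetic progression.
Enumerate sums a + a' for a ≤ a' (symmetric, so this suffices):
a = -2: -2+-2=-4, -2+2=0, -2+5=3, -2+6=4, -2+11=9
a = 2: 2+2=4, 2+5=7, 2+6=8, 2+11=13
a = 5: 5+5=10, 5+6=11, 5+11=16
a = 6: 6+6=12, 6+11=17
a = 11: 11+11=22
Distinct sums: {-4, 0, 3, 4, 7, 8, 9, 10, 11, 12, 13, 16, 17, 22}
|A + A| = 14

|A + A| = 14


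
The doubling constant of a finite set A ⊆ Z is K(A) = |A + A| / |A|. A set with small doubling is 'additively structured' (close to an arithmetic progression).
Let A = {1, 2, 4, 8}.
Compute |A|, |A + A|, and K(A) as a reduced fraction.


|A| = 4.
Compute A + A by enumerating all 16 pairs.
A + A = {2, 3, 4, 5, 6, 8, 9, 10, 12, 16}, so |A + A| = 10.
K = |A + A| / |A| = 10/4 = 5/2 ≈ 2.5000.
Reference: AP of size 4 gives K = 7/4 ≈ 1.7500; a fully generic set of size 4 gives K ≈ 2.5000.

|A| = 4, |A + A| = 10, K = 10/4 = 5/2.


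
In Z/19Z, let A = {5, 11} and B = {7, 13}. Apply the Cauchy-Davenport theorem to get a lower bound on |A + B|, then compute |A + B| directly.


Cauchy-Davenport: |A + B| ≥ min(p, |A| + |B| - 1) for A, B nonempty in Z/pZ.
|A| = 2, |B| = 2, p = 19.
CD lower bound = min(19, 2 + 2 - 1) = min(19, 3) = 3.
Compute A + B mod 19 directly:
a = 5: 5+7=12, 5+13=18
a = 11: 11+7=18, 11+13=5
A + B = {5, 12, 18}, so |A + B| = 3.
Verify: 3 ≥ 3? Yes ✓.

CD lower bound = 3, actual |A + B| = 3.


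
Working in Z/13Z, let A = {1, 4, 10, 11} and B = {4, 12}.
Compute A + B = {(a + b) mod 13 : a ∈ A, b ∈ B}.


Work in Z/13Z: reduce every sum a + b modulo 13.
Enumerate all 8 pairs:
a = 1: 1+4=5, 1+12=0
a = 4: 4+4=8, 4+12=3
a = 10: 10+4=1, 10+12=9
a = 11: 11+4=2, 11+12=10
Distinct residues collected: {0, 1, 2, 3, 5, 8, 9, 10}
|A + B| = 8 (out of 13 total residues).

A + B = {0, 1, 2, 3, 5, 8, 9, 10}


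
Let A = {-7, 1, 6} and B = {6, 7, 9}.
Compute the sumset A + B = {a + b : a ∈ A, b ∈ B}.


A + B = {a + b : a ∈ A, b ∈ B}.
Enumerate all |A|·|B| = 3·3 = 9 pairs (a, b) and collect distinct sums.
a = -7: -7+6=-1, -7+7=0, -7+9=2
a = 1: 1+6=7, 1+7=8, 1+9=10
a = 6: 6+6=12, 6+7=13, 6+9=15
Collecting distinct sums: A + B = {-1, 0, 2, 7, 8, 10, 12, 13, 15}
|A + B| = 9

A + B = {-1, 0, 2, 7, 8, 10, 12, 13, 15}


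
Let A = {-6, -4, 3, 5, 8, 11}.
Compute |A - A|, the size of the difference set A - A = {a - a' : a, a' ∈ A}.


A - A = {a - a' : a, a' ∈ A}; |A| = 6.
Bounds: 2|A|-1 ≤ |A - A| ≤ |A|² - |A| + 1, i.e. 11 ≤ |A - A| ≤ 31.
Note: 0 ∈ A - A always (from a - a). The set is symmetric: if d ∈ A - A then -d ∈ A - A.
Enumerate nonzero differences d = a - a' with a > a' (then include -d):
Positive differences: {2, 3, 5, 6, 7, 8, 9, 11, 12, 14, 15, 17}
Full difference set: {0} ∪ (positive diffs) ∪ (negative diffs).
|A - A| = 1 + 2·12 = 25 (matches direct enumeration: 25).

|A - A| = 25


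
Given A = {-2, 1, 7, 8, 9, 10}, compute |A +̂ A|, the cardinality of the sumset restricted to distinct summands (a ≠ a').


Restricted sumset: A +̂ A = {a + a' : a ∈ A, a' ∈ A, a ≠ a'}.
Equivalently, take A + A and drop any sum 2a that is achievable ONLY as a + a for a ∈ A (i.e. sums representable only with equal summands).
Enumerate pairs (a, a') with a < a' (symmetric, so each unordered pair gives one sum; this covers all a ≠ a'):
  -2 + 1 = -1
  -2 + 7 = 5
  -2 + 8 = 6
  -2 + 9 = 7
  -2 + 10 = 8
  1 + 7 = 8
  1 + 8 = 9
  1 + 9 = 10
  1 + 10 = 11
  7 + 8 = 15
  7 + 9 = 16
  7 + 10 = 17
  8 + 9 = 17
  8 + 10 = 18
  9 + 10 = 19
Collected distinct sums: {-1, 5, 6, 7, 8, 9, 10, 11, 15, 16, 17, 18, 19}
|A +̂ A| = 13
(Reference bound: |A +̂ A| ≥ 2|A| - 3 for |A| ≥ 2, with |A| = 6 giving ≥ 9.)

|A +̂ A| = 13


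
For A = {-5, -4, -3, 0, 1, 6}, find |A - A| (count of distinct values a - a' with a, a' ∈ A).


A - A = {a - a' : a, a' ∈ A}; |A| = 6.
Bounds: 2|A|-1 ≤ |A - A| ≤ |A|² - |A| + 1, i.e. 11 ≤ |A - A| ≤ 31.
Note: 0 ∈ A - A always (from a - a). The set is symmetric: if d ∈ A - A then -d ∈ A - A.
Enumerate nonzero differences d = a - a' with a > a' (then include -d):
Positive differences: {1, 2, 3, 4, 5, 6, 9, 10, 11}
Full difference set: {0} ∪ (positive diffs) ∪ (negative diffs).
|A - A| = 1 + 2·9 = 19 (matches direct enumeration: 19).

|A - A| = 19


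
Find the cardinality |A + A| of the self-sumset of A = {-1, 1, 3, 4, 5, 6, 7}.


A + A = {a + a' : a, a' ∈ A}; |A| = 7.
General bounds: 2|A| - 1 ≤ |A + A| ≤ |A|(|A|+1)/2, i.e. 13 ≤ |A + A| ≤ 28.
Lower bound 2|A|-1 is attained iff A is an arithmetic progression.
Enumerate sums a + a' for a ≤ a' (symmetric, so this suffices):
a = -1: -1+-1=-2, -1+1=0, -1+3=2, -1+4=3, -1+5=4, -1+6=5, -1+7=6
a = 1: 1+1=2, 1+3=4, 1+4=5, 1+5=6, 1+6=7, 1+7=8
a = 3: 3+3=6, 3+4=7, 3+5=8, 3+6=9, 3+7=10
a = 4: 4+4=8, 4+5=9, 4+6=10, 4+7=11
a = 5: 5+5=10, 5+6=11, 5+7=12
a = 6: 6+6=12, 6+7=13
a = 7: 7+7=14
Distinct sums: {-2, 0, 2, 3, 4, 5, 6, 7, 8, 9, 10, 11, 12, 13, 14}
|A + A| = 15

|A + A| = 15


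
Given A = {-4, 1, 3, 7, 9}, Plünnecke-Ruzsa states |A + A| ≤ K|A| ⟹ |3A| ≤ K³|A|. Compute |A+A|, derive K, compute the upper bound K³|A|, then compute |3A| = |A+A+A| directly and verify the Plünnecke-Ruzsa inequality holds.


|A| = 5.
Step 1: Compute A + A by enumerating all 25 pairs.
A + A = {-8, -3, -1, 2, 3, 4, 5, 6, 8, 10, 12, 14, 16, 18}, so |A + A| = 14.
Step 2: Doubling constant K = |A + A|/|A| = 14/5 = 14/5 ≈ 2.8000.
Step 3: Plünnecke-Ruzsa gives |3A| ≤ K³·|A| = (2.8000)³ · 5 ≈ 109.7600.
Step 4: Compute 3A = A + A + A directly by enumerating all triples (a,b,c) ∈ A³; |3A| = 27.
Step 5: Check 27 ≤ 109.7600? Yes ✓.

K = 14/5, Plünnecke-Ruzsa bound K³|A| ≈ 109.7600, |3A| = 27, inequality holds.


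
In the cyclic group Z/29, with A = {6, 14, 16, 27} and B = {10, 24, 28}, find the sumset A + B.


Work in Z/29Z: reduce every sum a + b modulo 29.
Enumerate all 12 pairs:
a = 6: 6+10=16, 6+24=1, 6+28=5
a = 14: 14+10=24, 14+24=9, 14+28=13
a = 16: 16+10=26, 16+24=11, 16+28=15
a = 27: 27+10=8, 27+24=22, 27+28=26
Distinct residues collected: {1, 5, 8, 9, 11, 13, 15, 16, 22, 24, 26}
|A + B| = 11 (out of 29 total residues).

A + B = {1, 5, 8, 9, 11, 13, 15, 16, 22, 24, 26}


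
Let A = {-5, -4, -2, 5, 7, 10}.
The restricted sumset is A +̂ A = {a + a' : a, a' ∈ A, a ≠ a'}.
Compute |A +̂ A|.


Restricted sumset: A +̂ A = {a + a' : a ∈ A, a' ∈ A, a ≠ a'}.
Equivalently, take A + A and drop any sum 2a that is achievable ONLY as a + a for a ∈ A (i.e. sums representable only with equal summands).
Enumerate pairs (a, a') with a < a' (symmetric, so each unordered pair gives one sum; this covers all a ≠ a'):
  -5 + -4 = -9
  -5 + -2 = -7
  -5 + 5 = 0
  -5 + 7 = 2
  -5 + 10 = 5
  -4 + -2 = -6
  -4 + 5 = 1
  -4 + 7 = 3
  -4 + 10 = 6
  -2 + 5 = 3
  -2 + 7 = 5
  -2 + 10 = 8
  5 + 7 = 12
  5 + 10 = 15
  7 + 10 = 17
Collected distinct sums: {-9, -7, -6, 0, 1, 2, 3, 5, 6, 8, 12, 15, 17}
|A +̂ A| = 13
(Reference bound: |A +̂ A| ≥ 2|A| - 3 for |A| ≥ 2, with |A| = 6 giving ≥ 9.)

|A +̂ A| = 13


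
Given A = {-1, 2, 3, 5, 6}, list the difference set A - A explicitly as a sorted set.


A - A = {a - a' : a, a' ∈ A}.
Compute a - a' for each ordered pair (a, a'):
a = -1: -1--1=0, -1-2=-3, -1-3=-4, -1-5=-6, -1-6=-7
a = 2: 2--1=3, 2-2=0, 2-3=-1, 2-5=-3, 2-6=-4
a = 3: 3--1=4, 3-2=1, 3-3=0, 3-5=-2, 3-6=-3
a = 5: 5--1=6, 5-2=3, 5-3=2, 5-5=0, 5-6=-1
a = 6: 6--1=7, 6-2=4, 6-3=3, 6-5=1, 6-6=0
Collecting distinct values (and noting 0 appears from a-a):
A - A = {-7, -6, -4, -3, -2, -1, 0, 1, 2, 3, 4, 6, 7}
|A - A| = 13

A - A = {-7, -6, -4, -3, -2, -1, 0, 1, 2, 3, 4, 6, 7}


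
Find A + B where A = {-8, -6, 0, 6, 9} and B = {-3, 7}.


A + B = {a + b : a ∈ A, b ∈ B}.
Enumerate all |A|·|B| = 5·2 = 10 pairs (a, b) and collect distinct sums.
a = -8: -8+-3=-11, -8+7=-1
a = -6: -6+-3=-9, -6+7=1
a = 0: 0+-3=-3, 0+7=7
a = 6: 6+-3=3, 6+7=13
a = 9: 9+-3=6, 9+7=16
Collecting distinct sums: A + B = {-11, -9, -3, -1, 1, 3, 6, 7, 13, 16}
|A + B| = 10

A + B = {-11, -9, -3, -1, 1, 3, 6, 7, 13, 16}


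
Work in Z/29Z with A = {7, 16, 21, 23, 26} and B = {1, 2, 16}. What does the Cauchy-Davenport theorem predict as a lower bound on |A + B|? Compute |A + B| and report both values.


Cauchy-Davenport: |A + B| ≥ min(p, |A| + |B| - 1) for A, B nonempty in Z/pZ.
|A| = 5, |B| = 3, p = 29.
CD lower bound = min(29, 5 + 3 - 1) = min(29, 7) = 7.
Compute A + B mod 29 directly:
a = 7: 7+1=8, 7+2=9, 7+16=23
a = 16: 16+1=17, 16+2=18, 16+16=3
a = 21: 21+1=22, 21+2=23, 21+16=8
a = 23: 23+1=24, 23+2=25, 23+16=10
a = 26: 26+1=27, 26+2=28, 26+16=13
A + B = {3, 8, 9, 10, 13, 17, 18, 22, 23, 24, 25, 27, 28}, so |A + B| = 13.
Verify: 13 ≥ 7? Yes ✓.

CD lower bound = 7, actual |A + B| = 13.


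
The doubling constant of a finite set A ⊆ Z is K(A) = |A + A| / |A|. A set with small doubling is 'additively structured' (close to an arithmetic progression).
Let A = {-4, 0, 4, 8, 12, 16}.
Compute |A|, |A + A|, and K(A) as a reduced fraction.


|A| = 6.
Compute A + A by enumerating all 36 pairs.
A + A = {-8, -4, 0, 4, 8, 12, 16, 20, 24, 28, 32}, so |A + A| = 11.
K = |A + A| / |A| = 11/6 (already in lowest terms) ≈ 1.8333.
Reference: AP of size 6 gives K = 11/6 ≈ 1.8333; a fully generic set of size 6 gives K ≈ 3.5000.

|A| = 6, |A + A| = 11, K = 11/6.


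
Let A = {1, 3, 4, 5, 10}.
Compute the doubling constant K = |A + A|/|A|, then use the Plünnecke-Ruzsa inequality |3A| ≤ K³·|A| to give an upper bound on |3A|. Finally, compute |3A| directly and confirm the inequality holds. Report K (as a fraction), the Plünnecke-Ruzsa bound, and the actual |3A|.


|A| = 5.
Step 1: Compute A + A by enumerating all 25 pairs.
A + A = {2, 4, 5, 6, 7, 8, 9, 10, 11, 13, 14, 15, 20}, so |A + A| = 13.
Step 2: Doubling constant K = |A + A|/|A| = 13/5 = 13/5 ≈ 2.6000.
Step 3: Plünnecke-Ruzsa gives |3A| ≤ K³·|A| = (2.6000)³ · 5 ≈ 87.8800.
Step 4: Compute 3A = A + A + A directly by enumerating all triples (a,b,c) ∈ A³; |3A| = 22.
Step 5: Check 22 ≤ 87.8800? Yes ✓.

K = 13/5, Plünnecke-Ruzsa bound K³|A| ≈ 87.8800, |3A| = 22, inequality holds.


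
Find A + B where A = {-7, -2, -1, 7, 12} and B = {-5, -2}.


A + B = {a + b : a ∈ A, b ∈ B}.
Enumerate all |A|·|B| = 5·2 = 10 pairs (a, b) and collect distinct sums.
a = -7: -7+-5=-12, -7+-2=-9
a = -2: -2+-5=-7, -2+-2=-4
a = -1: -1+-5=-6, -1+-2=-3
a = 7: 7+-5=2, 7+-2=5
a = 12: 12+-5=7, 12+-2=10
Collecting distinct sums: A + B = {-12, -9, -7, -6, -4, -3, 2, 5, 7, 10}
|A + B| = 10

A + B = {-12, -9, -7, -6, -4, -3, 2, 5, 7, 10}


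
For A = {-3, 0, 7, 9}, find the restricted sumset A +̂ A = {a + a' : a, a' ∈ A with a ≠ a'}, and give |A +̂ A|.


Restricted sumset: A +̂ A = {a + a' : a ∈ A, a' ∈ A, a ≠ a'}.
Equivalently, take A + A and drop any sum 2a that is achievable ONLY as a + a for a ∈ A (i.e. sums representable only with equal summands).
Enumerate pairs (a, a') with a < a' (symmetric, so each unordered pair gives one sum; this covers all a ≠ a'):
  -3 + 0 = -3
  -3 + 7 = 4
  -3 + 9 = 6
  0 + 7 = 7
  0 + 9 = 9
  7 + 9 = 16
Collected distinct sums: {-3, 4, 6, 7, 9, 16}
|A +̂ A| = 6
(Reference bound: |A +̂ A| ≥ 2|A| - 3 for |A| ≥ 2, with |A| = 4 giving ≥ 5.)

|A +̂ A| = 6


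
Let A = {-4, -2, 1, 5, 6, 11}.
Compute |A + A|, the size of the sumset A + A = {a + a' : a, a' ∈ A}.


A + A = {a + a' : a, a' ∈ A}; |A| = 6.
General bounds: 2|A| - 1 ≤ |A + A| ≤ |A|(|A|+1)/2, i.e. 11 ≤ |A + A| ≤ 21.
Lower bound 2|A|-1 is attained iff A is an arithmetic progression.
Enumerate sums a + a' for a ≤ a' (symmetric, so this suffices):
a = -4: -4+-4=-8, -4+-2=-6, -4+1=-3, -4+5=1, -4+6=2, -4+11=7
a = -2: -2+-2=-4, -2+1=-1, -2+5=3, -2+6=4, -2+11=9
a = 1: 1+1=2, 1+5=6, 1+6=7, 1+11=12
a = 5: 5+5=10, 5+6=11, 5+11=16
a = 6: 6+6=12, 6+11=17
a = 11: 11+11=22
Distinct sums: {-8, -6, -4, -3, -1, 1, 2, 3, 4, 6, 7, 9, 10, 11, 12, 16, 17, 22}
|A + A| = 18

|A + A| = 18


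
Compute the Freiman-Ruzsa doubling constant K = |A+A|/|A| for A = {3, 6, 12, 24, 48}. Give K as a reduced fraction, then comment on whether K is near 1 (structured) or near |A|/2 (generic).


|A| = 5.
Compute A + A by enumerating all 25 pairs.
A + A = {6, 9, 12, 15, 18, 24, 27, 30, 36, 48, 51, 54, 60, 72, 96}, so |A + A| = 15.
K = |A + A| / |A| = 15/5 = 3/1 ≈ 3.0000.
Reference: AP of size 5 gives K = 9/5 ≈ 1.8000; a fully generic set of size 5 gives K ≈ 3.0000.

|A| = 5, |A + A| = 15, K = 15/5 = 3/1.


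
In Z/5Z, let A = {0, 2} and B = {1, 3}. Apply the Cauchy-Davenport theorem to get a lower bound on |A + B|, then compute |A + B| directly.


Cauchy-Davenport: |A + B| ≥ min(p, |A| + |B| - 1) for A, B nonempty in Z/pZ.
|A| = 2, |B| = 2, p = 5.
CD lower bound = min(5, 2 + 2 - 1) = min(5, 3) = 3.
Compute A + B mod 5 directly:
a = 0: 0+1=1, 0+3=3
a = 2: 2+1=3, 2+3=0
A + B = {0, 1, 3}, so |A + B| = 3.
Verify: 3 ≥ 3? Yes ✓.

CD lower bound = 3, actual |A + B| = 3.


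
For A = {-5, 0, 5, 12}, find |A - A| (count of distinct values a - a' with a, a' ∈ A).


A - A = {a - a' : a, a' ∈ A}; |A| = 4.
Bounds: 2|A|-1 ≤ |A - A| ≤ |A|² - |A| + 1, i.e. 7 ≤ |A - A| ≤ 13.
Note: 0 ∈ A - A always (from a - a). The set is symmetric: if d ∈ A - A then -d ∈ A - A.
Enumerate nonzero differences d = a - a' with a > a' (then include -d):
Positive differences: {5, 7, 10, 12, 17}
Full difference set: {0} ∪ (positive diffs) ∪ (negative diffs).
|A - A| = 1 + 2·5 = 11 (matches direct enumeration: 11).

|A - A| = 11


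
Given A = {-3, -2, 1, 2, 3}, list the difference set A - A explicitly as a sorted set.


A - A = {a - a' : a, a' ∈ A}.
Compute a - a' for each ordered pair (a, a'):
a = -3: -3--3=0, -3--2=-1, -3-1=-4, -3-2=-5, -3-3=-6
a = -2: -2--3=1, -2--2=0, -2-1=-3, -2-2=-4, -2-3=-5
a = 1: 1--3=4, 1--2=3, 1-1=0, 1-2=-1, 1-3=-2
a = 2: 2--3=5, 2--2=4, 2-1=1, 2-2=0, 2-3=-1
a = 3: 3--3=6, 3--2=5, 3-1=2, 3-2=1, 3-3=0
Collecting distinct values (and noting 0 appears from a-a):
A - A = {-6, -5, -4, -3, -2, -1, 0, 1, 2, 3, 4, 5, 6}
|A - A| = 13

A - A = {-6, -5, -4, -3, -2, -1, 0, 1, 2, 3, 4, 5, 6}


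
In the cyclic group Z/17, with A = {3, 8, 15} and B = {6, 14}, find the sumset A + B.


Work in Z/17Z: reduce every sum a + b modulo 17.
Enumerate all 6 pairs:
a = 3: 3+6=9, 3+14=0
a = 8: 8+6=14, 8+14=5
a = 15: 15+6=4, 15+14=12
Distinct residues collected: {0, 4, 5, 9, 12, 14}
|A + B| = 6 (out of 17 total residues).

A + B = {0, 4, 5, 9, 12, 14}


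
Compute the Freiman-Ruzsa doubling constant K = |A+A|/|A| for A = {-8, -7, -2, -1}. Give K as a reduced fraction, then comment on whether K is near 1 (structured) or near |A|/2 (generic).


|A| = 4.
Compute A + A by enumerating all 16 pairs.
A + A = {-16, -15, -14, -10, -9, -8, -4, -3, -2}, so |A + A| = 9.
K = |A + A| / |A| = 9/4 (already in lowest terms) ≈ 2.2500.
Reference: AP of size 4 gives K = 7/4 ≈ 1.7500; a fully generic set of size 4 gives K ≈ 2.5000.

|A| = 4, |A + A| = 9, K = 9/4.


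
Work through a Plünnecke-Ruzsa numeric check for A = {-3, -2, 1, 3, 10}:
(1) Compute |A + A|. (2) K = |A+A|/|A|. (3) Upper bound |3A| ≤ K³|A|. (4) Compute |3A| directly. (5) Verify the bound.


|A| = 5.
Step 1: Compute A + A by enumerating all 25 pairs.
A + A = {-6, -5, -4, -2, -1, 0, 1, 2, 4, 6, 7, 8, 11, 13, 20}, so |A + A| = 15.
Step 2: Doubling constant K = |A + A|/|A| = 15/5 = 15/5 ≈ 3.0000.
Step 3: Plünnecke-Ruzsa gives |3A| ≤ K³·|A| = (3.0000)³ · 5 ≈ 135.0000.
Step 4: Compute 3A = A + A + A directly by enumerating all triples (a,b,c) ∈ A³; |3A| = 29.
Step 5: Check 29 ≤ 135.0000? Yes ✓.

K = 15/5, Plünnecke-Ruzsa bound K³|A| ≈ 135.0000, |3A| = 29, inequality holds.


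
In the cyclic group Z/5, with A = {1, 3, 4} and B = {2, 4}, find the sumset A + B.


Work in Z/5Z: reduce every sum a + b modulo 5.
Enumerate all 6 pairs:
a = 1: 1+2=3, 1+4=0
a = 3: 3+2=0, 3+4=2
a = 4: 4+2=1, 4+4=3
Distinct residues collected: {0, 1, 2, 3}
|A + B| = 4 (out of 5 total residues).

A + B = {0, 1, 2, 3}


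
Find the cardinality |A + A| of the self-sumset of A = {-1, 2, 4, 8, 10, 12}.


A + A = {a + a' : a, a' ∈ A}; |A| = 6.
General bounds: 2|A| - 1 ≤ |A + A| ≤ |A|(|A|+1)/2, i.e. 11 ≤ |A + A| ≤ 21.
Lower bound 2|A|-1 is attained iff A is an arithmetic progression.
Enumerate sums a + a' for a ≤ a' (symmetric, so this suffices):
a = -1: -1+-1=-2, -1+2=1, -1+4=3, -1+8=7, -1+10=9, -1+12=11
a = 2: 2+2=4, 2+4=6, 2+8=10, 2+10=12, 2+12=14
a = 4: 4+4=8, 4+8=12, 4+10=14, 4+12=16
a = 8: 8+8=16, 8+10=18, 8+12=20
a = 10: 10+10=20, 10+12=22
a = 12: 12+12=24
Distinct sums: {-2, 1, 3, 4, 6, 7, 8, 9, 10, 11, 12, 14, 16, 18, 20, 22, 24}
|A + A| = 17

|A + A| = 17


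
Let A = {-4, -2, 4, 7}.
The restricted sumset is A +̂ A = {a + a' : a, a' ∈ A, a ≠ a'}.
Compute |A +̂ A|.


Restricted sumset: A +̂ A = {a + a' : a ∈ A, a' ∈ A, a ≠ a'}.
Equivalently, take A + A and drop any sum 2a that is achievable ONLY as a + a for a ∈ A (i.e. sums representable only with equal summands).
Enumerate pairs (a, a') with a < a' (symmetric, so each unordered pair gives one sum; this covers all a ≠ a'):
  -4 + -2 = -6
  -4 + 4 = 0
  -4 + 7 = 3
  -2 + 4 = 2
  -2 + 7 = 5
  4 + 7 = 11
Collected distinct sums: {-6, 0, 2, 3, 5, 11}
|A +̂ A| = 6
(Reference bound: |A +̂ A| ≥ 2|A| - 3 for |A| ≥ 2, with |A| = 4 giving ≥ 5.)

|A +̂ A| = 6


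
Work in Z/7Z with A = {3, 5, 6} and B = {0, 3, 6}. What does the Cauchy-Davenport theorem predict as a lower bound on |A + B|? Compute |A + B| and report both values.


Cauchy-Davenport: |A + B| ≥ min(p, |A| + |B| - 1) for A, B nonempty in Z/pZ.
|A| = 3, |B| = 3, p = 7.
CD lower bound = min(7, 3 + 3 - 1) = min(7, 5) = 5.
Compute A + B mod 7 directly:
a = 3: 3+0=3, 3+3=6, 3+6=2
a = 5: 5+0=5, 5+3=1, 5+6=4
a = 6: 6+0=6, 6+3=2, 6+6=5
A + B = {1, 2, 3, 4, 5, 6}, so |A + B| = 6.
Verify: 6 ≥ 5? Yes ✓.

CD lower bound = 5, actual |A + B| = 6.


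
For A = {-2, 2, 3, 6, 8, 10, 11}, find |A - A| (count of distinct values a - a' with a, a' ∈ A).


A - A = {a - a' : a, a' ∈ A}; |A| = 7.
Bounds: 2|A|-1 ≤ |A - A| ≤ |A|² - |A| + 1, i.e. 13 ≤ |A - A| ≤ 43.
Note: 0 ∈ A - A always (from a - a). The set is symmetric: if d ∈ A - A then -d ∈ A - A.
Enumerate nonzero differences d = a - a' with a > a' (then include -d):
Positive differences: {1, 2, 3, 4, 5, 6, 7, 8, 9, 10, 12, 13}
Full difference set: {0} ∪ (positive diffs) ∪ (negative diffs).
|A - A| = 1 + 2·12 = 25 (matches direct enumeration: 25).

|A - A| = 25


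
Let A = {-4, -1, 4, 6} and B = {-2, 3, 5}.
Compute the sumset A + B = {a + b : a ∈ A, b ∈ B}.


A + B = {a + b : a ∈ A, b ∈ B}.
Enumerate all |A|·|B| = 4·3 = 12 pairs (a, b) and collect distinct sums.
a = -4: -4+-2=-6, -4+3=-1, -4+5=1
a = -1: -1+-2=-3, -1+3=2, -1+5=4
a = 4: 4+-2=2, 4+3=7, 4+5=9
a = 6: 6+-2=4, 6+3=9, 6+5=11
Collecting distinct sums: A + B = {-6, -3, -1, 1, 2, 4, 7, 9, 11}
|A + B| = 9

A + B = {-6, -3, -1, 1, 2, 4, 7, 9, 11}


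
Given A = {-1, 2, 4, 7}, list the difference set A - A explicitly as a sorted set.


A - A = {a - a' : a, a' ∈ A}.
Compute a - a' for each ordered pair (a, a'):
a = -1: -1--1=0, -1-2=-3, -1-4=-5, -1-7=-8
a = 2: 2--1=3, 2-2=0, 2-4=-2, 2-7=-5
a = 4: 4--1=5, 4-2=2, 4-4=0, 4-7=-3
a = 7: 7--1=8, 7-2=5, 7-4=3, 7-7=0
Collecting distinct values (and noting 0 appears from a-a):
A - A = {-8, -5, -3, -2, 0, 2, 3, 5, 8}
|A - A| = 9

A - A = {-8, -5, -3, -2, 0, 2, 3, 5, 8}


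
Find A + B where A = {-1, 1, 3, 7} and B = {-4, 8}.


A + B = {a + b : a ∈ A, b ∈ B}.
Enumerate all |A|·|B| = 4·2 = 8 pairs (a, b) and collect distinct sums.
a = -1: -1+-4=-5, -1+8=7
a = 1: 1+-4=-3, 1+8=9
a = 3: 3+-4=-1, 3+8=11
a = 7: 7+-4=3, 7+8=15
Collecting distinct sums: A + B = {-5, -3, -1, 3, 7, 9, 11, 15}
|A + B| = 8

A + B = {-5, -3, -1, 3, 7, 9, 11, 15}


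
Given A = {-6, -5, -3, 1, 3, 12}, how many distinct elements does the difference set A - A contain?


A - A = {a - a' : a, a' ∈ A}; |A| = 6.
Bounds: 2|A|-1 ≤ |A - A| ≤ |A|² - |A| + 1, i.e. 11 ≤ |A - A| ≤ 31.
Note: 0 ∈ A - A always (from a - a). The set is symmetric: if d ∈ A - A then -d ∈ A - A.
Enumerate nonzero differences d = a - a' with a > a' (then include -d):
Positive differences: {1, 2, 3, 4, 6, 7, 8, 9, 11, 15, 17, 18}
Full difference set: {0} ∪ (positive diffs) ∪ (negative diffs).
|A - A| = 1 + 2·12 = 25 (matches direct enumeration: 25).

|A - A| = 25


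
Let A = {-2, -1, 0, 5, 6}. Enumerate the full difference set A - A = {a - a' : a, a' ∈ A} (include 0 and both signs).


A - A = {a - a' : a, a' ∈ A}.
Compute a - a' for each ordered pair (a, a'):
a = -2: -2--2=0, -2--1=-1, -2-0=-2, -2-5=-7, -2-6=-8
a = -1: -1--2=1, -1--1=0, -1-0=-1, -1-5=-6, -1-6=-7
a = 0: 0--2=2, 0--1=1, 0-0=0, 0-5=-5, 0-6=-6
a = 5: 5--2=7, 5--1=6, 5-0=5, 5-5=0, 5-6=-1
a = 6: 6--2=8, 6--1=7, 6-0=6, 6-5=1, 6-6=0
Collecting distinct values (and noting 0 appears from a-a):
A - A = {-8, -7, -6, -5, -2, -1, 0, 1, 2, 5, 6, 7, 8}
|A - A| = 13

A - A = {-8, -7, -6, -5, -2, -1, 0, 1, 2, 5, 6, 7, 8}


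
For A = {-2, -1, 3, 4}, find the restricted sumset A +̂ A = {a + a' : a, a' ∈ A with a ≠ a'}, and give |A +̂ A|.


Restricted sumset: A +̂ A = {a + a' : a ∈ A, a' ∈ A, a ≠ a'}.
Equivalently, take A + A and drop any sum 2a that is achievable ONLY as a + a for a ∈ A (i.e. sums representable only with equal summands).
Enumerate pairs (a, a') with a < a' (symmetric, so each unordered pair gives one sum; this covers all a ≠ a'):
  -2 + -1 = -3
  -2 + 3 = 1
  -2 + 4 = 2
  -1 + 3 = 2
  -1 + 4 = 3
  3 + 4 = 7
Collected distinct sums: {-3, 1, 2, 3, 7}
|A +̂ A| = 5
(Reference bound: |A +̂ A| ≥ 2|A| - 3 for |A| ≥ 2, with |A| = 4 giving ≥ 5.)

|A +̂ A| = 5


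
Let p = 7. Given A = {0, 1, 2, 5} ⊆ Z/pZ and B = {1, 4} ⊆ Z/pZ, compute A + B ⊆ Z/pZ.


Work in Z/7Z: reduce every sum a + b modulo 7.
Enumerate all 8 pairs:
a = 0: 0+1=1, 0+4=4
a = 1: 1+1=2, 1+4=5
a = 2: 2+1=3, 2+4=6
a = 5: 5+1=6, 5+4=2
Distinct residues collected: {1, 2, 3, 4, 5, 6}
|A + B| = 6 (out of 7 total residues).

A + B = {1, 2, 3, 4, 5, 6}


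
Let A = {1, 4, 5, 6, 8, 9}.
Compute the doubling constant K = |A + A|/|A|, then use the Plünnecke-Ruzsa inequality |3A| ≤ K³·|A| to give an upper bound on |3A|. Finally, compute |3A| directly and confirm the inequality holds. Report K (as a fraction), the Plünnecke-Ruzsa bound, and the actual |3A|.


|A| = 6.
Step 1: Compute A + A by enumerating all 36 pairs.
A + A = {2, 5, 6, 7, 8, 9, 10, 11, 12, 13, 14, 15, 16, 17, 18}, so |A + A| = 15.
Step 2: Doubling constant K = |A + A|/|A| = 15/6 = 15/6 ≈ 2.5000.
Step 3: Plünnecke-Ruzsa gives |3A| ≤ K³·|A| = (2.5000)³ · 6 ≈ 93.7500.
Step 4: Compute 3A = A + A + A directly by enumerating all triples (a,b,c) ∈ A³; |3A| = 23.
Step 5: Check 23 ≤ 93.7500? Yes ✓.

K = 15/6, Plünnecke-Ruzsa bound K³|A| ≈ 93.7500, |3A| = 23, inequality holds.


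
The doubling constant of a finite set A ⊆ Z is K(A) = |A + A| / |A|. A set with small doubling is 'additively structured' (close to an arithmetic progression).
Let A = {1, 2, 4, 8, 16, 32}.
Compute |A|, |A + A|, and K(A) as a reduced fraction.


|A| = 6.
Compute A + A by enumerating all 36 pairs.
A + A = {2, 3, 4, 5, 6, 8, 9, 10, 12, 16, 17, 18, 20, 24, 32, 33, 34, 36, 40, 48, 64}, so |A + A| = 21.
K = |A + A| / |A| = 21/6 = 7/2 ≈ 3.5000.
Reference: AP of size 6 gives K = 11/6 ≈ 1.8333; a fully generic set of size 6 gives K ≈ 3.5000.

|A| = 6, |A + A| = 21, K = 21/6 = 7/2.


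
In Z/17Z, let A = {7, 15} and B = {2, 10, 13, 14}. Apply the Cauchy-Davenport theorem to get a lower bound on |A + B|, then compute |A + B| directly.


Cauchy-Davenport: |A + B| ≥ min(p, |A| + |B| - 1) for A, B nonempty in Z/pZ.
|A| = 2, |B| = 4, p = 17.
CD lower bound = min(17, 2 + 4 - 1) = min(17, 5) = 5.
Compute A + B mod 17 directly:
a = 7: 7+2=9, 7+10=0, 7+13=3, 7+14=4
a = 15: 15+2=0, 15+10=8, 15+13=11, 15+14=12
A + B = {0, 3, 4, 8, 9, 11, 12}, so |A + B| = 7.
Verify: 7 ≥ 5? Yes ✓.

CD lower bound = 5, actual |A + B| = 7.


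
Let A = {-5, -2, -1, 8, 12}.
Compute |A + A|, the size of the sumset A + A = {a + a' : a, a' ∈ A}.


A + A = {a + a' : a, a' ∈ A}; |A| = 5.
General bounds: 2|A| - 1 ≤ |A + A| ≤ |A|(|A|+1)/2, i.e. 9 ≤ |A + A| ≤ 15.
Lower bound 2|A|-1 is attained iff A is an arithmetic progression.
Enumerate sums a + a' for a ≤ a' (symmetric, so this suffices):
a = -5: -5+-5=-10, -5+-2=-7, -5+-1=-6, -5+8=3, -5+12=7
a = -2: -2+-2=-4, -2+-1=-3, -2+8=6, -2+12=10
a = -1: -1+-1=-2, -1+8=7, -1+12=11
a = 8: 8+8=16, 8+12=20
a = 12: 12+12=24
Distinct sums: {-10, -7, -6, -4, -3, -2, 3, 6, 7, 10, 11, 16, 20, 24}
|A + A| = 14

|A + A| = 14


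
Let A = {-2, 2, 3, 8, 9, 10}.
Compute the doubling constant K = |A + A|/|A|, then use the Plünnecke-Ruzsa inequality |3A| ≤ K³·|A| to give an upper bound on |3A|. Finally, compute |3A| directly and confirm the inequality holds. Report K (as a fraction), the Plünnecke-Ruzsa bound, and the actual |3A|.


|A| = 6.
Step 1: Compute A + A by enumerating all 36 pairs.
A + A = {-4, 0, 1, 4, 5, 6, 7, 8, 10, 11, 12, 13, 16, 17, 18, 19, 20}, so |A + A| = 17.
Step 2: Doubling constant K = |A + A|/|A| = 17/6 = 17/6 ≈ 2.8333.
Step 3: Plünnecke-Ruzsa gives |3A| ≤ K³·|A| = (2.8333)³ · 6 ≈ 136.4722.
Step 4: Compute 3A = A + A + A directly by enumerating all triples (a,b,c) ∈ A³; |3A| = 32.
Step 5: Check 32 ≤ 136.4722? Yes ✓.

K = 17/6, Plünnecke-Ruzsa bound K³|A| ≈ 136.4722, |3A| = 32, inequality holds.


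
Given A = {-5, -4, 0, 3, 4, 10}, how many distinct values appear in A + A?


A + A = {a + a' : a, a' ∈ A}; |A| = 6.
General bounds: 2|A| - 1 ≤ |A + A| ≤ |A|(|A|+1)/2, i.e. 11 ≤ |A + A| ≤ 21.
Lower bound 2|A|-1 is attained iff A is an arithmetic progression.
Enumerate sums a + a' for a ≤ a' (symmetric, so this suffices):
a = -5: -5+-5=-10, -5+-4=-9, -5+0=-5, -5+3=-2, -5+4=-1, -5+10=5
a = -4: -4+-4=-8, -4+0=-4, -4+3=-1, -4+4=0, -4+10=6
a = 0: 0+0=0, 0+3=3, 0+4=4, 0+10=10
a = 3: 3+3=6, 3+4=7, 3+10=13
a = 4: 4+4=8, 4+10=14
a = 10: 10+10=20
Distinct sums: {-10, -9, -8, -5, -4, -2, -1, 0, 3, 4, 5, 6, 7, 8, 10, 13, 14, 20}
|A + A| = 18

|A + A| = 18


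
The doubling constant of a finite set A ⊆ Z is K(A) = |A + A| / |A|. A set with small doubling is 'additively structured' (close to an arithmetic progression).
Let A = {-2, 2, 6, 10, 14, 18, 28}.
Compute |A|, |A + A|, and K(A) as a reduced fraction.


|A| = 7.
Compute A + A by enumerating all 49 pairs.
A + A = {-4, 0, 4, 8, 12, 16, 20, 24, 26, 28, 30, 32, 34, 36, 38, 42, 46, 56}, so |A + A| = 18.
K = |A + A| / |A| = 18/7 (already in lowest terms) ≈ 2.5714.
Reference: AP of size 7 gives K = 13/7 ≈ 1.8571; a fully generic set of size 7 gives K ≈ 4.0000.

|A| = 7, |A + A| = 18, K = 18/7.


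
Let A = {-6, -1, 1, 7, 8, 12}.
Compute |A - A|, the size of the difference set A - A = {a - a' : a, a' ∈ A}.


A - A = {a - a' : a, a' ∈ A}; |A| = 6.
Bounds: 2|A|-1 ≤ |A - A| ≤ |A|² - |A| + 1, i.e. 11 ≤ |A - A| ≤ 31.
Note: 0 ∈ A - A always (from a - a). The set is symmetric: if d ∈ A - A then -d ∈ A - A.
Enumerate nonzero differences d = a - a' with a > a' (then include -d):
Positive differences: {1, 2, 4, 5, 6, 7, 8, 9, 11, 13, 14, 18}
Full difference set: {0} ∪ (positive diffs) ∪ (negative diffs).
|A - A| = 1 + 2·12 = 25 (matches direct enumeration: 25).

|A - A| = 25


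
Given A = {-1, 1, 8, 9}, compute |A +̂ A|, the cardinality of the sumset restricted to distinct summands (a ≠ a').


Restricted sumset: A +̂ A = {a + a' : a ∈ A, a' ∈ A, a ≠ a'}.
Equivalently, take A + A and drop any sum 2a that is achievable ONLY as a + a for a ∈ A (i.e. sums representable only with equal summands).
Enumerate pairs (a, a') with a < a' (symmetric, so each unordered pair gives one sum; this covers all a ≠ a'):
  -1 + 1 = 0
  -1 + 8 = 7
  -1 + 9 = 8
  1 + 8 = 9
  1 + 9 = 10
  8 + 9 = 17
Collected distinct sums: {0, 7, 8, 9, 10, 17}
|A +̂ A| = 6
(Reference bound: |A +̂ A| ≥ 2|A| - 3 for |A| ≥ 2, with |A| = 4 giving ≥ 5.)

|A +̂ A| = 6


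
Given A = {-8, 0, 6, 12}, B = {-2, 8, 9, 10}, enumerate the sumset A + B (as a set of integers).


A + B = {a + b : a ∈ A, b ∈ B}.
Enumerate all |A|·|B| = 4·4 = 16 pairs (a, b) and collect distinct sums.
a = -8: -8+-2=-10, -8+8=0, -8+9=1, -8+10=2
a = 0: 0+-2=-2, 0+8=8, 0+9=9, 0+10=10
a = 6: 6+-2=4, 6+8=14, 6+9=15, 6+10=16
a = 12: 12+-2=10, 12+8=20, 12+9=21, 12+10=22
Collecting distinct sums: A + B = {-10, -2, 0, 1, 2, 4, 8, 9, 10, 14, 15, 16, 20, 21, 22}
|A + B| = 15

A + B = {-10, -2, 0, 1, 2, 4, 8, 9, 10, 14, 15, 16, 20, 21, 22}


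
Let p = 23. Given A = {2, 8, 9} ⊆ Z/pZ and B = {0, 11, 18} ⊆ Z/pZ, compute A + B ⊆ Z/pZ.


Work in Z/23Z: reduce every sum a + b modulo 23.
Enumerate all 9 pairs:
a = 2: 2+0=2, 2+11=13, 2+18=20
a = 8: 8+0=8, 8+11=19, 8+18=3
a = 9: 9+0=9, 9+11=20, 9+18=4
Distinct residues collected: {2, 3, 4, 8, 9, 13, 19, 20}
|A + B| = 8 (out of 23 total residues).

A + B = {2, 3, 4, 8, 9, 13, 19, 20}


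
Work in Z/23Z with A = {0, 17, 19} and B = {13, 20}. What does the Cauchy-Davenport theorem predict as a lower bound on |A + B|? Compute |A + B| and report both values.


Cauchy-Davenport: |A + B| ≥ min(p, |A| + |B| - 1) for A, B nonempty in Z/pZ.
|A| = 3, |B| = 2, p = 23.
CD lower bound = min(23, 3 + 2 - 1) = min(23, 4) = 4.
Compute A + B mod 23 directly:
a = 0: 0+13=13, 0+20=20
a = 17: 17+13=7, 17+20=14
a = 19: 19+13=9, 19+20=16
A + B = {7, 9, 13, 14, 16, 20}, so |A + B| = 6.
Verify: 6 ≥ 4? Yes ✓.

CD lower bound = 4, actual |A + B| = 6.


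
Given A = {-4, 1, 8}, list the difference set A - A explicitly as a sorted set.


A - A = {a - a' : a, a' ∈ A}.
Compute a - a' for each ordered pair (a, a'):
a = -4: -4--4=0, -4-1=-5, -4-8=-12
a = 1: 1--4=5, 1-1=0, 1-8=-7
a = 8: 8--4=12, 8-1=7, 8-8=0
Collecting distinct values (and noting 0 appears from a-a):
A - A = {-12, -7, -5, 0, 5, 7, 12}
|A - A| = 7

A - A = {-12, -7, -5, 0, 5, 7, 12}


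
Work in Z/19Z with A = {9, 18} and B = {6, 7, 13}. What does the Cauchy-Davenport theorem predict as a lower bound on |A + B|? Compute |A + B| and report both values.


Cauchy-Davenport: |A + B| ≥ min(p, |A| + |B| - 1) for A, B nonempty in Z/pZ.
|A| = 2, |B| = 3, p = 19.
CD lower bound = min(19, 2 + 3 - 1) = min(19, 4) = 4.
Compute A + B mod 19 directly:
a = 9: 9+6=15, 9+7=16, 9+13=3
a = 18: 18+6=5, 18+7=6, 18+13=12
A + B = {3, 5, 6, 12, 15, 16}, so |A + B| = 6.
Verify: 6 ≥ 4? Yes ✓.

CD lower bound = 4, actual |A + B| = 6.


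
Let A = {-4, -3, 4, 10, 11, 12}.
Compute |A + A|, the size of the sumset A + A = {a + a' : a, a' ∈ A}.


A + A = {a + a' : a, a' ∈ A}; |A| = 6.
General bounds: 2|A| - 1 ≤ |A + A| ≤ |A|(|A|+1)/2, i.e. 11 ≤ |A + A| ≤ 21.
Lower bound 2|A|-1 is attained iff A is an arithmetic progression.
Enumerate sums a + a' for a ≤ a' (symmetric, so this suffices):
a = -4: -4+-4=-8, -4+-3=-7, -4+4=0, -4+10=6, -4+11=7, -4+12=8
a = -3: -3+-3=-6, -3+4=1, -3+10=7, -3+11=8, -3+12=9
a = 4: 4+4=8, 4+10=14, 4+11=15, 4+12=16
a = 10: 10+10=20, 10+11=21, 10+12=22
a = 11: 11+11=22, 11+12=23
a = 12: 12+12=24
Distinct sums: {-8, -7, -6, 0, 1, 6, 7, 8, 9, 14, 15, 16, 20, 21, 22, 23, 24}
|A + A| = 17

|A + A| = 17


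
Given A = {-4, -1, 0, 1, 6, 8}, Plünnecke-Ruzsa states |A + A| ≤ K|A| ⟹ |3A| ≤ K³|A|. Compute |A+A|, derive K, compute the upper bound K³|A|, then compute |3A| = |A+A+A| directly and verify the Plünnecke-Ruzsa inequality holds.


|A| = 6.
Step 1: Compute A + A by enumerating all 36 pairs.
A + A = {-8, -5, -4, -3, -2, -1, 0, 1, 2, 4, 5, 6, 7, 8, 9, 12, 14, 16}, so |A + A| = 18.
Step 2: Doubling constant K = |A + A|/|A| = 18/6 = 18/6 ≈ 3.0000.
Step 3: Plünnecke-Ruzsa gives |3A| ≤ K³·|A| = (3.0000)³ · 6 ≈ 162.0000.
Step 4: Compute 3A = A + A + A directly by enumerating all triples (a,b,c) ∈ A³; |3A| = 32.
Step 5: Check 32 ≤ 162.0000? Yes ✓.

K = 18/6, Plünnecke-Ruzsa bound K³|A| ≈ 162.0000, |3A| = 32, inequality holds.


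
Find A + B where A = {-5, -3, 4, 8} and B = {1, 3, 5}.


A + B = {a + b : a ∈ A, b ∈ B}.
Enumerate all |A|·|B| = 4·3 = 12 pairs (a, b) and collect distinct sums.
a = -5: -5+1=-4, -5+3=-2, -5+5=0
a = -3: -3+1=-2, -3+3=0, -3+5=2
a = 4: 4+1=5, 4+3=7, 4+5=9
a = 8: 8+1=9, 8+3=11, 8+5=13
Collecting distinct sums: A + B = {-4, -2, 0, 2, 5, 7, 9, 11, 13}
|A + B| = 9

A + B = {-4, -2, 0, 2, 5, 7, 9, 11, 13}


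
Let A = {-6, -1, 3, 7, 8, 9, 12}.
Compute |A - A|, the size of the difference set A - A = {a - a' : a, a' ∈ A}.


A - A = {a - a' : a, a' ∈ A}; |A| = 7.
Bounds: 2|A|-1 ≤ |A - A| ≤ |A|² - |A| + 1, i.e. 13 ≤ |A - A| ≤ 43.
Note: 0 ∈ A - A always (from a - a). The set is symmetric: if d ∈ A - A then -d ∈ A - A.
Enumerate nonzero differences d = a - a' with a > a' (then include -d):
Positive differences: {1, 2, 3, 4, 5, 6, 8, 9, 10, 13, 14, 15, 18}
Full difference set: {0} ∪ (positive diffs) ∪ (negative diffs).
|A - A| = 1 + 2·13 = 27 (matches direct enumeration: 27).

|A - A| = 27


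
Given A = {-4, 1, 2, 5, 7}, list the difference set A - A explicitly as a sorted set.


A - A = {a - a' : a, a' ∈ A}.
Compute a - a' for each ordered pair (a, a'):
a = -4: -4--4=0, -4-1=-5, -4-2=-6, -4-5=-9, -4-7=-11
a = 1: 1--4=5, 1-1=0, 1-2=-1, 1-5=-4, 1-7=-6
a = 2: 2--4=6, 2-1=1, 2-2=0, 2-5=-3, 2-7=-5
a = 5: 5--4=9, 5-1=4, 5-2=3, 5-5=0, 5-7=-2
a = 7: 7--4=11, 7-1=6, 7-2=5, 7-5=2, 7-7=0
Collecting distinct values (and noting 0 appears from a-a):
A - A = {-11, -9, -6, -5, -4, -3, -2, -1, 0, 1, 2, 3, 4, 5, 6, 9, 11}
|A - A| = 17

A - A = {-11, -9, -6, -5, -4, -3, -2, -1, 0, 1, 2, 3, 4, 5, 6, 9, 11}


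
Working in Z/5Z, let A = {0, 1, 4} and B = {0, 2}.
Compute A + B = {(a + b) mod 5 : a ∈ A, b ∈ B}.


Work in Z/5Z: reduce every sum a + b modulo 5.
Enumerate all 6 pairs:
a = 0: 0+0=0, 0+2=2
a = 1: 1+0=1, 1+2=3
a = 4: 4+0=4, 4+2=1
Distinct residues collected: {0, 1, 2, 3, 4}
|A + B| = 5 (out of 5 total residues).

A + B = {0, 1, 2, 3, 4}


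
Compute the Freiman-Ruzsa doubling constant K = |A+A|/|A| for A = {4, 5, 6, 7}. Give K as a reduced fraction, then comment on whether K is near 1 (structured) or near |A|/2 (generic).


|A| = 4.
Compute A + A by enumerating all 16 pairs.
A + A = {8, 9, 10, 11, 12, 13, 14}, so |A + A| = 7.
K = |A + A| / |A| = 7/4 (already in lowest terms) ≈ 1.7500.
Reference: AP of size 4 gives K = 7/4 ≈ 1.7500; a fully generic set of size 4 gives K ≈ 2.5000.

|A| = 4, |A + A| = 7, K = 7/4.


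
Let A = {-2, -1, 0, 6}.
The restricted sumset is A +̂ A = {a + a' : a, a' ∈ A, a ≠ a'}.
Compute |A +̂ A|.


Restricted sumset: A +̂ A = {a + a' : a ∈ A, a' ∈ A, a ≠ a'}.
Equivalently, take A + A and drop any sum 2a that is achievable ONLY as a + a for a ∈ A (i.e. sums representable only with equal summands).
Enumerate pairs (a, a') with a < a' (symmetric, so each unordered pair gives one sum; this covers all a ≠ a'):
  -2 + -1 = -3
  -2 + 0 = -2
  -2 + 6 = 4
  -1 + 0 = -1
  -1 + 6 = 5
  0 + 6 = 6
Collected distinct sums: {-3, -2, -1, 4, 5, 6}
|A +̂ A| = 6
(Reference bound: |A +̂ A| ≥ 2|A| - 3 for |A| ≥ 2, with |A| = 4 giving ≥ 5.)

|A +̂ A| = 6


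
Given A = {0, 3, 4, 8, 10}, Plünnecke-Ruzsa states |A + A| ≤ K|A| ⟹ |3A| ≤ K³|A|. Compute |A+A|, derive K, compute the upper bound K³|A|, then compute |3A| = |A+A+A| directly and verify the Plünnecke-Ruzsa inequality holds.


|A| = 5.
Step 1: Compute A + A by enumerating all 25 pairs.
A + A = {0, 3, 4, 6, 7, 8, 10, 11, 12, 13, 14, 16, 18, 20}, so |A + A| = 14.
Step 2: Doubling constant K = |A + A|/|A| = 14/5 = 14/5 ≈ 2.8000.
Step 3: Plünnecke-Ruzsa gives |3A| ≤ K³·|A| = (2.8000)³ · 5 ≈ 109.7600.
Step 4: Compute 3A = A + A + A directly by enumerating all triples (a,b,c) ∈ A³; |3A| = 25.
Step 5: Check 25 ≤ 109.7600? Yes ✓.

K = 14/5, Plünnecke-Ruzsa bound K³|A| ≈ 109.7600, |3A| = 25, inequality holds.


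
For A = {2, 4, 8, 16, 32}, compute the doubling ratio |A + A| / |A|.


|A| = 5.
Compute A + A by enumerating all 25 pairs.
A + A = {4, 6, 8, 10, 12, 16, 18, 20, 24, 32, 34, 36, 40, 48, 64}, so |A + A| = 15.
K = |A + A| / |A| = 15/5 = 3/1 ≈ 3.0000.
Reference: AP of size 5 gives K = 9/5 ≈ 1.8000; a fully generic set of size 5 gives K ≈ 3.0000.

|A| = 5, |A + A| = 15, K = 15/5 = 3/1.


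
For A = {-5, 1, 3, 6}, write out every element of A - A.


A - A = {a - a' : a, a' ∈ A}.
Compute a - a' for each ordered pair (a, a'):
a = -5: -5--5=0, -5-1=-6, -5-3=-8, -5-6=-11
a = 1: 1--5=6, 1-1=0, 1-3=-2, 1-6=-5
a = 3: 3--5=8, 3-1=2, 3-3=0, 3-6=-3
a = 6: 6--5=11, 6-1=5, 6-3=3, 6-6=0
Collecting distinct values (and noting 0 appears from a-a):
A - A = {-11, -8, -6, -5, -3, -2, 0, 2, 3, 5, 6, 8, 11}
|A - A| = 13

A - A = {-11, -8, -6, -5, -3, -2, 0, 2, 3, 5, 6, 8, 11}


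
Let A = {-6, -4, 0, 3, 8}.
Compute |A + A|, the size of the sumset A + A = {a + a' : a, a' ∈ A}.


A + A = {a + a' : a, a' ∈ A}; |A| = 5.
General bounds: 2|A| - 1 ≤ |A + A| ≤ |A|(|A|+1)/2, i.e. 9 ≤ |A + A| ≤ 15.
Lower bound 2|A|-1 is attained iff A is an arithmetic progression.
Enumerate sums a + a' for a ≤ a' (symmetric, so this suffices):
a = -6: -6+-6=-12, -6+-4=-10, -6+0=-6, -6+3=-3, -6+8=2
a = -4: -4+-4=-8, -4+0=-4, -4+3=-1, -4+8=4
a = 0: 0+0=0, 0+3=3, 0+8=8
a = 3: 3+3=6, 3+8=11
a = 8: 8+8=16
Distinct sums: {-12, -10, -8, -6, -4, -3, -1, 0, 2, 3, 4, 6, 8, 11, 16}
|A + A| = 15

|A + A| = 15


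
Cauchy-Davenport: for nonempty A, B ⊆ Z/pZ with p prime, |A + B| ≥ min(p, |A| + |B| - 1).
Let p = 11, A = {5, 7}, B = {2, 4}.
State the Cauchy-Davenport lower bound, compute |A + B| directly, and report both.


Cauchy-Davenport: |A + B| ≥ min(p, |A| + |B| - 1) for A, B nonempty in Z/pZ.
|A| = 2, |B| = 2, p = 11.
CD lower bound = min(11, 2 + 2 - 1) = min(11, 3) = 3.
Compute A + B mod 11 directly:
a = 5: 5+2=7, 5+4=9
a = 7: 7+2=9, 7+4=0
A + B = {0, 7, 9}, so |A + B| = 3.
Verify: 3 ≥ 3? Yes ✓.

CD lower bound = 3, actual |A + B| = 3.


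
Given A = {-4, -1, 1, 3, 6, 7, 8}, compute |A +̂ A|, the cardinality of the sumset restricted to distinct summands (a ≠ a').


Restricted sumset: A +̂ A = {a + a' : a ∈ A, a' ∈ A, a ≠ a'}.
Equivalently, take A + A and drop any sum 2a that is achievable ONLY as a + a for a ∈ A (i.e. sums representable only with equal summands).
Enumerate pairs (a, a') with a < a' (symmetric, so each unordered pair gives one sum; this covers all a ≠ a'):
  -4 + -1 = -5
  -4 + 1 = -3
  -4 + 3 = -1
  -4 + 6 = 2
  -4 + 7 = 3
  -4 + 8 = 4
  -1 + 1 = 0
  -1 + 3 = 2
  -1 + 6 = 5
  -1 + 7 = 6
  -1 + 8 = 7
  1 + 3 = 4
  1 + 6 = 7
  1 + 7 = 8
  1 + 8 = 9
  3 + 6 = 9
  3 + 7 = 10
  3 + 8 = 11
  6 + 7 = 13
  6 + 8 = 14
  7 + 8 = 15
Collected distinct sums: {-5, -3, -1, 0, 2, 3, 4, 5, 6, 7, 8, 9, 10, 11, 13, 14, 15}
|A +̂ A| = 17
(Reference bound: |A +̂ A| ≥ 2|A| - 3 for |A| ≥ 2, with |A| = 7 giving ≥ 11.)

|A +̂ A| = 17


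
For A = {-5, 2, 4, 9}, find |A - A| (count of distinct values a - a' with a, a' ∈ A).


A - A = {a - a' : a, a' ∈ A}; |A| = 4.
Bounds: 2|A|-1 ≤ |A - A| ≤ |A|² - |A| + 1, i.e. 7 ≤ |A - A| ≤ 13.
Note: 0 ∈ A - A always (from a - a). The set is symmetric: if d ∈ A - A then -d ∈ A - A.
Enumerate nonzero differences d = a - a' with a > a' (then include -d):
Positive differences: {2, 5, 7, 9, 14}
Full difference set: {0} ∪ (positive diffs) ∪ (negative diffs).
|A - A| = 1 + 2·5 = 11 (matches direct enumeration: 11).

|A - A| = 11


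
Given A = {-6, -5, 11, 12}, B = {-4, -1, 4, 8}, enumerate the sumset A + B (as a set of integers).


A + B = {a + b : a ∈ A, b ∈ B}.
Enumerate all |A|·|B| = 4·4 = 16 pairs (a, b) and collect distinct sums.
a = -6: -6+-4=-10, -6+-1=-7, -6+4=-2, -6+8=2
a = -5: -5+-4=-9, -5+-1=-6, -5+4=-1, -5+8=3
a = 11: 11+-4=7, 11+-1=10, 11+4=15, 11+8=19
a = 12: 12+-4=8, 12+-1=11, 12+4=16, 12+8=20
Collecting distinct sums: A + B = {-10, -9, -7, -6, -2, -1, 2, 3, 7, 8, 10, 11, 15, 16, 19, 20}
|A + B| = 16

A + B = {-10, -9, -7, -6, -2, -1, 2, 3, 7, 8, 10, 11, 15, 16, 19, 20}
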